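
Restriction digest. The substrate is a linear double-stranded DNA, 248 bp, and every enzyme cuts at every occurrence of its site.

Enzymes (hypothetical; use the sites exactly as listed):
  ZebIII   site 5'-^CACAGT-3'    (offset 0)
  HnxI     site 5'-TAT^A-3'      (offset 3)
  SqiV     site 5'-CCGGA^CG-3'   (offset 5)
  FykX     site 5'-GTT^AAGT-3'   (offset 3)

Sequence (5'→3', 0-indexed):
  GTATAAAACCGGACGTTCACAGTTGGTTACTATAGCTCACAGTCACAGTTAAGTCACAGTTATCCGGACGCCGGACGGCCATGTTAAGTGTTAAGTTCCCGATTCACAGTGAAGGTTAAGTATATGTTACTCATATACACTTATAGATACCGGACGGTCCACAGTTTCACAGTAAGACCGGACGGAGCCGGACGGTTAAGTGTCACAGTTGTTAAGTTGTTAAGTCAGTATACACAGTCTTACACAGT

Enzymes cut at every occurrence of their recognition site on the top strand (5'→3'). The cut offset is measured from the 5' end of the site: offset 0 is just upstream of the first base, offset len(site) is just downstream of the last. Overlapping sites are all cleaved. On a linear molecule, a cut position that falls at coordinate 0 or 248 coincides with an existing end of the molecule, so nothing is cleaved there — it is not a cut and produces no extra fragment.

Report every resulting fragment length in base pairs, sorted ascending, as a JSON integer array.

Per-enzyme occurrences:
  ZebIII (CACAGT, off=0): starts [17, 37, 43, 54, 104, 159, 167, 203, 232, 242] → cuts [17, 37, 43, 54, 104, 159, 167, 203, 232, 242]
  HnxI (TATA, off=3): starts [1, 30, 120, 133, 141, 228] → cuts [4, 33, 123, 136, 144, 231]
  SqiV (CCGGACG, off=5): starts [8, 63, 70, 149, 177, 187] → cuts [13, 68, 75, 154, 182, 192]
  FykX (GTTAAGT, off=3): starts [47, 82, 89, 114, 194, 210, 218] → cuts [50, 85, 92, 117, 197, 213, 221]

Pooled cuts: [4, 13, 17, 33, 37, 43, 50, 54, 68, 75, 85, 92, 104, 117, 123, 136, 144, 154, 159, 167, 182, 192, 197, 203, 213, 221, 231, 232, 242]

Fragments:
  [0,4): 4 bp
  [4,13): 9 bp
  [13,17): 4 bp
  [17,33): 16 bp
  [33,37): 4 bp
  [37,43): 6 bp
  [43,50): 7 bp
  [50,54): 4 bp
  [54,68): 14 bp
  [68,75): 7 bp
  [75,85): 10 bp
  [85,92): 7 bp
  [92,104): 12 bp
  [104,117): 13 bp
  [117,123): 6 bp
  [123,136): 13 bp
  [136,144): 8 bp
  [144,154): 10 bp
  [154,159): 5 bp
  [159,167): 8 bp
  [167,182): 15 bp
  [182,192): 10 bp
  [192,197): 5 bp
  [197,203): 6 bp
  [203,213): 10 bp
  [213,221): 8 bp
  [221,231): 10 bp
  [231,232): 1 bp
  [232,242): 10 bp
  [242,248): 6 bp

[1,4,4,4,4,5,5,6,6,6,6,7,7,7,8,8,8,9,10,10,10,10,10,10,12,13,13,14,15,16]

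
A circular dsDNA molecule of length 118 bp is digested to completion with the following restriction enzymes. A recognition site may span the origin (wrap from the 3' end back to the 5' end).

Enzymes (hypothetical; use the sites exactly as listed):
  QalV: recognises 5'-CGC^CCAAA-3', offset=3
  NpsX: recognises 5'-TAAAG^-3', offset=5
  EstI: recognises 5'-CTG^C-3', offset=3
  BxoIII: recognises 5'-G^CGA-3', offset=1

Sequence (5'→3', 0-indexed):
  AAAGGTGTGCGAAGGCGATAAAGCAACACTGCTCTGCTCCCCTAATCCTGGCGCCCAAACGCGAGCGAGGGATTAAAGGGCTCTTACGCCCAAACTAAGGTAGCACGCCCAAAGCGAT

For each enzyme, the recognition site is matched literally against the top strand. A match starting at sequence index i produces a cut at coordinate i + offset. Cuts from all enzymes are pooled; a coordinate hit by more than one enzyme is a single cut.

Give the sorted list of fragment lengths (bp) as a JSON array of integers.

Site scan:
  QalV (CGCCCAAA, off=3): starts [51, 86, 105] → cuts [54, 89, 108]
  NpsX (TAAAG, off=5): starts [18, 73, 117] → cuts [4, 23, 78]
  EstI (CTGC, off=3): starts [28, 33] → cuts [31, 36]
  BxoIII (GCGA, off=1): starts [8, 14, 60, 64, 113] → cuts [9, 15, 61, 65, 114]

Pooled cuts: [4, 9, 15, 23, 31, 36, 54, 61, 65, 78, 89, 108, 114]

Fragment lengths:
  4→9: 5 bp
  9→15: 6 bp
  15→23: 8 bp
  23→31: 8 bp
  31→36: 5 bp
  36→54: 18 bp
  54→61: 7 bp
  61→65: 4 bp
  65→78: 13 bp
  78→89: 11 bp
  89→108: 19 bp
  108→114: 6 bp
  114→4 (wrap): 118-114+4 = 8 bp

[4,5,5,6,6,7,8,8,8,11,13,18,19]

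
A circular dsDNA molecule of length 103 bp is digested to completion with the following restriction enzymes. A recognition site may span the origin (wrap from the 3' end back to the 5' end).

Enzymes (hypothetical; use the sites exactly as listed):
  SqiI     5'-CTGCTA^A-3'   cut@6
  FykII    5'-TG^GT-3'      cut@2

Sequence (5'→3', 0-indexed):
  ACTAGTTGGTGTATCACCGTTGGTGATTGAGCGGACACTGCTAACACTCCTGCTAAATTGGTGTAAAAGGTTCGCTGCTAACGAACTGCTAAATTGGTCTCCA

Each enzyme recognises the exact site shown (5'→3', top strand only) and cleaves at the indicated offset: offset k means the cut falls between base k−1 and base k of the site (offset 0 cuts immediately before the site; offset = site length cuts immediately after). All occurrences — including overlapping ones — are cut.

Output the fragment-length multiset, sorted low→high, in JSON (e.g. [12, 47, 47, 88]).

[5,5,11,12,14,15,20,21]

Scan for sites:
  SqiI (CTGCTAA, off=6): starts [37, 49, 74, 85] → cuts [43, 55, 80, 91]
  FykII (TGGT, off=2): starts [6, 20, 58, 94] → cuts [8, 22, 60, 96]

Pooled cuts: [8, 22, 43, 55, 60, 80, 91, 96]

Fragment lengths:
  8→22: 14 bp
  22→43: 21 bp
  43→55: 12 bp
  55→60: 5 bp
  60→80: 20 bp
  80→91: 11 bp
  91→96: 5 bp
  96→8 (wrap): 103-96+8 = 15 bp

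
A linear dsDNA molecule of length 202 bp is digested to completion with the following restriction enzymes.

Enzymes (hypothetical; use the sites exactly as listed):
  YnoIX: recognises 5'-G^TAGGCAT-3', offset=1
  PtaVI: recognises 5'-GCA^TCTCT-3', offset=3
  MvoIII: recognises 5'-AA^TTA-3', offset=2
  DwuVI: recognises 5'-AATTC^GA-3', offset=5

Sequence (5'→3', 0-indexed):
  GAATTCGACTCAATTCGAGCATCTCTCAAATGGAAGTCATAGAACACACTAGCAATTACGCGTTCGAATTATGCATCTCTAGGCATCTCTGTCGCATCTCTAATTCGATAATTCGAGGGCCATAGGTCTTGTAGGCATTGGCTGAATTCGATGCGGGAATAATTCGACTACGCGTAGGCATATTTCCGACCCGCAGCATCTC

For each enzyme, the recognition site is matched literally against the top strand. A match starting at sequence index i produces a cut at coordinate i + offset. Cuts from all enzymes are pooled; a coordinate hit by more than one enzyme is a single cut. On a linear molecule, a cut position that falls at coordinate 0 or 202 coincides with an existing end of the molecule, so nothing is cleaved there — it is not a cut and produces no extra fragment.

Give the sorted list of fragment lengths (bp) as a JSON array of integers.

[5,6,7,8,9,10,10,10,11,13,16,17,18,28,34]

Scan for sites:
  YnoIX GTAGGCAT/1: at [130, 173] ⇒ [131, 174]
  PtaVI GCATCTCT/3: at [18, 72, 82, 93] ⇒ [21, 75, 85, 96]
  MvoIII AATTA/2: at [53, 66] ⇒ [55, 68]
  DwuVI AATTCGA/5: at [1, 11, 101, 109, 144, 160] ⇒ [6, 16, 106, 114, 149, 165]

Pooled cuts: [6, 16, 21, 55, 68, 75, 85, 96, 106, 114, 131, 149, 165, 174]

Fragments:
  [0,6): 6 bp
  [6,16): 10 bp
  [16,21): 5 bp
  [21,55): 34 bp
  [55,68): 13 bp
  [68,75): 7 bp
  [75,85): 10 bp
  [85,96): 11 bp
  [96,106): 10 bp
  [106,114): 8 bp
  [114,131): 17 bp
  [131,149): 18 bp
  [149,165): 16 bp
  [165,174): 9 bp
  [174,202): 28 bp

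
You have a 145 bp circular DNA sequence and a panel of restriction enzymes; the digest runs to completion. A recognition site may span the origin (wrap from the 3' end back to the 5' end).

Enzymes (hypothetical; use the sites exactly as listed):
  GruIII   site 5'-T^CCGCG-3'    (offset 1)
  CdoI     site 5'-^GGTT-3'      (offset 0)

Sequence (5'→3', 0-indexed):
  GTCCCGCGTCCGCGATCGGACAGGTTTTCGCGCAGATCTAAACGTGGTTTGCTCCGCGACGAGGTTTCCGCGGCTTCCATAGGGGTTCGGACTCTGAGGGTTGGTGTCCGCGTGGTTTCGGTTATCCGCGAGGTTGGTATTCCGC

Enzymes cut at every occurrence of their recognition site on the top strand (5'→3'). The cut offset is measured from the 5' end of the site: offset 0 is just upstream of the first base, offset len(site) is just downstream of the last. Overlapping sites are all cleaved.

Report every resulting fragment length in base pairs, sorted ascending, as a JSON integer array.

[5,6,6,6,6,8,9,9,10,13,13,15,16,23]

Per-enzyme occurrences:
  GruIII TCCGCG/1: at [8, 52, 66, 106, 124, 140] ⇒ [9, 53, 67, 107, 125, 141]
  CdoI GGTT/0: at [22, 45, 62, 83, 98, 113, 119, 131] ⇒ [22, 45, 62, 83, 98, 113, 119, 131]

All cut coordinates (distinct, sorted): [9, 22, 45, 53, 62, 67, 83, 98, 107, 113, 119, 125, 131, 141]

Fragments:
  9→22: 13 bp
  22→45: 23 bp
  45→53: 8 bp
  53→62: 9 bp
  62→67: 5 bp
  67→83: 16 bp
  83→98: 15 bp
  98→107: 9 bp
  107→113: 6 bp
  113→119: 6 bp
  119→125: 6 bp
  125→131: 6 bp
  131→141: 10 bp
  141→9 (wrap): 145-141+9 = 13 bp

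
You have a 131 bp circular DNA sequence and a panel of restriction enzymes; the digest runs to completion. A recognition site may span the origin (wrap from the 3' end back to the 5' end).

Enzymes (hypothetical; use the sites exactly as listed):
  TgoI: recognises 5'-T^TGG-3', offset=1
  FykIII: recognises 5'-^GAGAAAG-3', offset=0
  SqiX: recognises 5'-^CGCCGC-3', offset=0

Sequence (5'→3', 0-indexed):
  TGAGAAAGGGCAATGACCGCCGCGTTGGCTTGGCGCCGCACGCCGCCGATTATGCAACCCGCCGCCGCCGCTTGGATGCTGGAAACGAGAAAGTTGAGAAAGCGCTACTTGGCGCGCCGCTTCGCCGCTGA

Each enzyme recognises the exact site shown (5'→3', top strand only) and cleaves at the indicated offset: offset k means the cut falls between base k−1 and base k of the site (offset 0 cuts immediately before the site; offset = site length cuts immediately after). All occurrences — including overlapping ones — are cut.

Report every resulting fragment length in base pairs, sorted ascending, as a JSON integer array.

Site scan:
  TgoI (TTGG, off=1): starts [24, 29, 71, 108] → cuts [25, 30, 72, 109]
  FykIII (GAGAAAG, off=0): starts [1, 86, 95] → cuts [1, 86, 95]
  SqiX (CGCCGC, off=0): starts [17, 33, 40, 59, 62, 65, 114, 122] → cuts [17, 33, 40, 59, 62, 65, 114, 122]

All cut coordinates (distinct, sorted): [1, 17, 25, 30, 33, 40, 59, 62, 65, 72, 86, 95, 109, 114, 122]

Fragments:
  1→17: 16 bp
  17→25: 8 bp
  25→30: 5 bp
  30→33: 3 bp
  33→40: 7 bp
  40→59: 19 bp
  59→62: 3 bp
  62→65: 3 bp
  65→72: 7 bp
  72→86: 14 bp
  86→95: 9 bp
  95→109: 14 bp
  109→114: 5 bp
  114→122: 8 bp
  122→1 (wrap): 131-122+1 = 10 bp

[3,3,3,5,5,7,7,8,8,9,10,14,14,16,19]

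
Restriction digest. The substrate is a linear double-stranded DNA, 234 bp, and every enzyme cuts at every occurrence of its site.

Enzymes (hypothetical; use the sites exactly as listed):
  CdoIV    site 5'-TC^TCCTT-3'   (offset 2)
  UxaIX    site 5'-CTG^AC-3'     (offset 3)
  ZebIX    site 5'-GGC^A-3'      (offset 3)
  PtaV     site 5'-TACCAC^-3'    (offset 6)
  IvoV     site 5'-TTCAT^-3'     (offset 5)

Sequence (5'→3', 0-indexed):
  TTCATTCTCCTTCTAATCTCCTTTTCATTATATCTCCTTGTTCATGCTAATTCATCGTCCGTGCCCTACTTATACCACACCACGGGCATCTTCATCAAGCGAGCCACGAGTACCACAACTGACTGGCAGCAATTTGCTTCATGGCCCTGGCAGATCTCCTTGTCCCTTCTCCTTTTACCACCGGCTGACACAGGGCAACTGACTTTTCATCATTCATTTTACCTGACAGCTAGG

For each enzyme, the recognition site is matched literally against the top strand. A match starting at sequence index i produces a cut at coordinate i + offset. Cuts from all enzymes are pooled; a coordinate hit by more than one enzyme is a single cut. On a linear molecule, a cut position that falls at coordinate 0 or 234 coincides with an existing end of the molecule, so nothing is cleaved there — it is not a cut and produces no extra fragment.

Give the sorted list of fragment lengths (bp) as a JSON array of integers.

Site scan:
  CdoIV (TCTCCTT, off=2): starts [5, 16, 32, 154, 167] → cuts [7, 18, 34, 156, 169]
  UxaIX (CTGAC, off=3): starts [118, 184, 198, 222] → cuts [121, 187, 201, 225]
  ZebIX (GGCA, off=3): starts [84, 124, 148, 193] → cuts [87, 127, 151, 196]
  PtaV (TACCAC, off=6): starts [72, 110, 175] → cuts [78, 116, 181]
  IvoV (TTCAT, off=5): starts [0, 23, 40, 50, 90, 137, 205, 212] → cuts [5, 28, 45, 55, 95, 142, 210, 217]

All cut coordinates (distinct, sorted): [5, 7, 18, 28, 34, 45, 55, 78, 87, 95, 116, 121, 127, 142, 151, 156, 169, 181, 187, 196, 201, 210, 217, 225]

Fragments:
  [0,5): 5 bp
  [5,7): 2 bp
  [7,18): 11 bp
  [18,28): 10 bp
  [28,34): 6 bp
  [34,45): 11 bp
  [45,55): 10 bp
  [55,78): 23 bp
  [78,87): 9 bp
  [87,95): 8 bp
  [95,116): 21 bp
  [116,121): 5 bp
  [121,127): 6 bp
  [127,142): 15 bp
  [142,151): 9 bp
  [151,156): 5 bp
  [156,169): 13 bp
  [169,181): 12 bp
  [181,187): 6 bp
  [187,196): 9 bp
  [196,201): 5 bp
  [201,210): 9 bp
  [210,217): 7 bp
  [217,225): 8 bp
  [225,234): 9 bp

[2,5,5,5,5,6,6,6,7,8,8,9,9,9,9,9,10,10,11,11,12,13,15,21,23]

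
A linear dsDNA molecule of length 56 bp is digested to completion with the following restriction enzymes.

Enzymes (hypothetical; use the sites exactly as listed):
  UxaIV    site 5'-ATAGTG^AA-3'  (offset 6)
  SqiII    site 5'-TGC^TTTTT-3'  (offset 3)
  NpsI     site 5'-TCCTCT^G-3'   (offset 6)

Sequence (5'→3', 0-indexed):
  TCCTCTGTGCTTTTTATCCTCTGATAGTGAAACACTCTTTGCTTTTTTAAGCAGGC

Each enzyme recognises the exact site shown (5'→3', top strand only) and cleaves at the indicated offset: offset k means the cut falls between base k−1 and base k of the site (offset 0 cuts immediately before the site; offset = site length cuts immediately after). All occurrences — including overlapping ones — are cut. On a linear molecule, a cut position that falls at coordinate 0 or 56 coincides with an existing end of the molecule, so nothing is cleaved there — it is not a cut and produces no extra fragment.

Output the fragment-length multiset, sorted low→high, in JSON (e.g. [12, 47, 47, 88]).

Site scan:
  UxaIV (ATAGTGAA, off=6): starts [23] → cuts [29]
  SqiII (TGCTTTTT, off=3): starts [7, 39] → cuts [10, 42]
  NpsI (TCCTCTG, off=6): starts [0, 16] → cuts [6, 22]

All cut coordinates (distinct, sorted): [6, 10, 22, 29, 42]

Fragment lengths:
  [0,6): 6 bp
  [6,10): 4 bp
  [10,22): 12 bp
  [22,29): 7 bp
  [29,42): 13 bp
  [42,56): 14 bp

[4,6,7,12,13,14]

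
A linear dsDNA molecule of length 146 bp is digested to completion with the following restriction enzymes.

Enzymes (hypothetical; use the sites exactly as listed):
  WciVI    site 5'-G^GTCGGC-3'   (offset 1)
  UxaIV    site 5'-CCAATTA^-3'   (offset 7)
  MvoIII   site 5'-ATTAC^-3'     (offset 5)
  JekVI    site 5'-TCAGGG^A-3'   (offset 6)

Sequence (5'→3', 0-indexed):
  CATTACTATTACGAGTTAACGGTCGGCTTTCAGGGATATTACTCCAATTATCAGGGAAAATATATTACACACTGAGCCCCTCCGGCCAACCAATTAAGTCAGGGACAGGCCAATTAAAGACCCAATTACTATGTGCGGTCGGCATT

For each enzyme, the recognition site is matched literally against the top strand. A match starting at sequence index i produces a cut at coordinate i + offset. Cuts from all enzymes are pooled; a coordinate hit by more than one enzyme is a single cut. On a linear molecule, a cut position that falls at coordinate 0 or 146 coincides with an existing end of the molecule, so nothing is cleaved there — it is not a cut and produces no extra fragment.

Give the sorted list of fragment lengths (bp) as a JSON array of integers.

[1,6,6,6,7,8,8,8,9,9,12,12,12,14,28]

Per-enzyme occurrences:
  WciVI (GGTCGGC, off=1): starts [20, 136] → cuts [21, 137]
  UxaIV (CCAATTA, off=7): starts [43, 89, 109, 121] → cuts [50, 96, 116, 128]
  MvoIII (ATTAC, off=5): starts [1, 7, 37, 63, 124] → cuts [6, 12, 42, 68, 129]
  JekVI (TCAGGGA, off=6): starts [29, 50, 98] → cuts [35, 56, 104]

Pooled cuts: [6, 12, 21, 35, 42, 50, 56, 68, 96, 104, 116, 128, 129, 137]

Fragments:
  [0,6): 6 bp
  [6,12): 6 bp
  [12,21): 9 bp
  [21,35): 14 bp
  [35,42): 7 bp
  [42,50): 8 bp
  [50,56): 6 bp
  [56,68): 12 bp
  [68,96): 28 bp
  [96,104): 8 bp
  [104,116): 12 bp
  [116,128): 12 bp
  [128,129): 1 bp
  [129,137): 8 bp
  [137,146): 9 bp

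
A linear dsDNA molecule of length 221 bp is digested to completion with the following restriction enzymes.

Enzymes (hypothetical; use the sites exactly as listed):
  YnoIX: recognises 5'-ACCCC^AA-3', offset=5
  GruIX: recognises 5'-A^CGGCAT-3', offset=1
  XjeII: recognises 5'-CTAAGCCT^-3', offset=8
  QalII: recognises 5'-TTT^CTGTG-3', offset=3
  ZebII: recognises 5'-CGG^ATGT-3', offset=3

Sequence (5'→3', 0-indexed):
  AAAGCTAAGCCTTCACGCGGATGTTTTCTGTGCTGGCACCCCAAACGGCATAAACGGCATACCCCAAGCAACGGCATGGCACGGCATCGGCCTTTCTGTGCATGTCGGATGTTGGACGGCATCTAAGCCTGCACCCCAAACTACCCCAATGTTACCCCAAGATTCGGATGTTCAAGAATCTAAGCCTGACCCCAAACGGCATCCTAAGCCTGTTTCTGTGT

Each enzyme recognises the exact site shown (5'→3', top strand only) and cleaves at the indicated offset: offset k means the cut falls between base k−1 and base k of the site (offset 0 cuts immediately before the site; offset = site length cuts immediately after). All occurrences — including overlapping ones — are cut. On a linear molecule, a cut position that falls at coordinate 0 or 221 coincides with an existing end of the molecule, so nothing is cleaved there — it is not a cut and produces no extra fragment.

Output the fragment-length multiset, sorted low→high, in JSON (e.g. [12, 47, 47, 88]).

[3,3,4,6,6,6,7,7,8,8,9,9,10,10,11,11,12,13,14,14,15,15,20]

Per-enzyme occurrences:
  YnoIX ACCCCAA/5: at [37, 60, 132, 142, 153, 188] ⇒ [42, 65, 137, 147, 158, 193]
  GruIX ACGGCAT/1: at [44, 53, 70, 80, 115, 195] ⇒ [45, 54, 71, 81, 116, 196]
  XjeII CTAAGCCT/8: at [4, 122, 179, 203] ⇒ [12, 130, 187, 211]
  QalII TTTCTGTG/3: at [24, 92, 212] ⇒ [27, 95, 215]
  ZebII CGGATGT/3: at [17, 105, 164] ⇒ [20, 108, 167]

Pooled cuts: [12, 20, 27, 42, 45, 54, 65, 71, 81, 95, 108, 116, 130, 137, 147, 158, 167, 187, 193, 196, 211, 215]

Fragments:
  [0,12): 12 bp
  [12,20): 8 bp
  [20,27): 7 bp
  [27,42): 15 bp
  [42,45): 3 bp
  [45,54): 9 bp
  [54,65): 11 bp
  [65,71): 6 bp
  [71,81): 10 bp
  [81,95): 14 bp
  [95,108): 13 bp
  [108,116): 8 bp
  [116,130): 14 bp
  [130,137): 7 bp
  [137,147): 10 bp
  [147,158): 11 bp
  [158,167): 9 bp
  [167,187): 20 bp
  [187,193): 6 bp
  [193,196): 3 bp
  [196,211): 15 bp
  [211,215): 4 bp
  [215,221): 6 bp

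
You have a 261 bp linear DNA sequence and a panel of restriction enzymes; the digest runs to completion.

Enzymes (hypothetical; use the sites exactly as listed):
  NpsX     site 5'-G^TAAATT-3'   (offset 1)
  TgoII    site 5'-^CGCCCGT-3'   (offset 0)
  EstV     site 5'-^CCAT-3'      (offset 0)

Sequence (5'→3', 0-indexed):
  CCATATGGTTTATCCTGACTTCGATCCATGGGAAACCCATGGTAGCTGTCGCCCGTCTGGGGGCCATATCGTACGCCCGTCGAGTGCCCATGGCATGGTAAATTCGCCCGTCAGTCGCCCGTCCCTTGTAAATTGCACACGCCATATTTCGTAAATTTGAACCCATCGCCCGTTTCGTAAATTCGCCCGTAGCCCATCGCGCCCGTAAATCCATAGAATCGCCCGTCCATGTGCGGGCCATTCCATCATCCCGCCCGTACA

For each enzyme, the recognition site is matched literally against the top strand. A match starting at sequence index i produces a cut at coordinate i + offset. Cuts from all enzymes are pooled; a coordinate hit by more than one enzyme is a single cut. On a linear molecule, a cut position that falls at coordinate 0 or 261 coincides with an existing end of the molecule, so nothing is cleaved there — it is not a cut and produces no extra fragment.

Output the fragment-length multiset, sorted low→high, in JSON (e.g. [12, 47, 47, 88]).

Scan for sites:
  NpsX GTAAATT/1: at [97, 127, 150, 176] ⇒ [98, 128, 151, 177]
  TgoII CGCCCGT/0: at [49, 73, 104, 115, 166, 183, 199, 219, 251] ⇒ [49, 73, 104, 115, 166, 183, 199, 219, 251]
  EstV CCAT/0: at [0, 25, 36, 63, 87, 141, 162, 193, 210, 226, 237, 242] ⇒ [25, 36, 63, 87, 141, 162, 193, 210, 226, 237, 242] (position 0 is a terminus of the linear molecule — no cut)

Pooled cuts: [25, 36, 49, 63, 73, 87, 98, 104, 115, 128, 141, 151, 162, 166, 177, 183, 193, 199, 210, 219, 226, 237, 242, 251]

Fragment lengths:
  [0,25): 25 bp
  [25,36): 11 bp
  [36,49): 13 bp
  [49,63): 14 bp
  [63,73): 10 bp
  [73,87): 14 bp
  [87,98): 11 bp
  [98,104): 6 bp
  [104,115): 11 bp
  [115,128): 13 bp
  [128,141): 13 bp
  [141,151): 10 bp
  [151,162): 11 bp
  [162,166): 4 bp
  [166,177): 11 bp
  [177,183): 6 bp
  [183,193): 10 bp
  [193,199): 6 bp
  [199,210): 11 bp
  [210,219): 9 bp
  [219,226): 7 bp
  [226,237): 11 bp
  [237,242): 5 bp
  [242,251): 9 bp
  [251,261): 10 bp

[4,5,6,6,6,7,9,9,10,10,10,10,11,11,11,11,11,11,11,13,13,13,14,14,25]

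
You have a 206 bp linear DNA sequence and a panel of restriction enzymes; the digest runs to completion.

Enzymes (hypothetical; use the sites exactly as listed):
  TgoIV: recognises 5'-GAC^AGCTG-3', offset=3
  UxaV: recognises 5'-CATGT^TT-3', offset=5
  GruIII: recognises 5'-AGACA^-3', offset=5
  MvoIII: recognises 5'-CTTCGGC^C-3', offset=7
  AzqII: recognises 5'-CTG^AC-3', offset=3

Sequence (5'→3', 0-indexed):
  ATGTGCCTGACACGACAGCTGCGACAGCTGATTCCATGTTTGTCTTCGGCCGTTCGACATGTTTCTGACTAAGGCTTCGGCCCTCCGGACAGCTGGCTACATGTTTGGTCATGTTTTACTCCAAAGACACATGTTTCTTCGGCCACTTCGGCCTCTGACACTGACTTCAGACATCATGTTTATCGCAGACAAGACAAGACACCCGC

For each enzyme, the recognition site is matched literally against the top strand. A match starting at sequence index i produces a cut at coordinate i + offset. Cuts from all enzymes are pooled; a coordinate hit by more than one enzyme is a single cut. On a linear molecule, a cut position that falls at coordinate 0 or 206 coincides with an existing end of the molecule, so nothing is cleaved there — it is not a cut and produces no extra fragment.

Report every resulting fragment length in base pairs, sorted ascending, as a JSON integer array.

[5,5,5,5,5,5,6,6,7,9,9,9,9,9,10,10,11,12,12,14,14,14,15]

Scan for sites:
  TgoIV (GACAGCTG, off=3): starts [13, 22, 87] → cuts [16, 25, 90]
  UxaV (CATGTTT, off=5): starts [34, 57, 99, 109, 129, 174] → cuts [39, 62, 104, 114, 134, 179]
  GruIII (AGACA, off=5): starts [124, 168, 186, 191, 196] → cuts [129, 173, 191, 196, 201]
  MvoIII (CTTCGGCC, off=7): starts [43, 74, 136, 145] → cuts [50, 81, 143, 152]
  AzqII (CTGAC, off=3): starts [6, 64, 154, 160] → cuts [9, 67, 157, 163]

All cut coordinates (distinct, sorted): [9, 16, 25, 39, 50, 62, 67, 81, 90, 104, 114, 129, 134, 143, 152, 157, 163, 173, 179, 191, 196, 201]

Fragment lengths:
  [0,9): 9 bp
  [9,16): 7 bp
  [16,25): 9 bp
  [25,39): 14 bp
  [39,50): 11 bp
  [50,62): 12 bp
  [62,67): 5 bp
  [67,81): 14 bp
  [81,90): 9 bp
  [90,104): 14 bp
  [104,114): 10 bp
  [114,129): 15 bp
  [129,134): 5 bp
  [134,143): 9 bp
  [143,152): 9 bp
  [152,157): 5 bp
  [157,163): 6 bp
  [163,173): 10 bp
  [173,179): 6 bp
  [179,191): 12 bp
  [191,196): 5 bp
  [196,201): 5 bp
  [201,206): 5 bp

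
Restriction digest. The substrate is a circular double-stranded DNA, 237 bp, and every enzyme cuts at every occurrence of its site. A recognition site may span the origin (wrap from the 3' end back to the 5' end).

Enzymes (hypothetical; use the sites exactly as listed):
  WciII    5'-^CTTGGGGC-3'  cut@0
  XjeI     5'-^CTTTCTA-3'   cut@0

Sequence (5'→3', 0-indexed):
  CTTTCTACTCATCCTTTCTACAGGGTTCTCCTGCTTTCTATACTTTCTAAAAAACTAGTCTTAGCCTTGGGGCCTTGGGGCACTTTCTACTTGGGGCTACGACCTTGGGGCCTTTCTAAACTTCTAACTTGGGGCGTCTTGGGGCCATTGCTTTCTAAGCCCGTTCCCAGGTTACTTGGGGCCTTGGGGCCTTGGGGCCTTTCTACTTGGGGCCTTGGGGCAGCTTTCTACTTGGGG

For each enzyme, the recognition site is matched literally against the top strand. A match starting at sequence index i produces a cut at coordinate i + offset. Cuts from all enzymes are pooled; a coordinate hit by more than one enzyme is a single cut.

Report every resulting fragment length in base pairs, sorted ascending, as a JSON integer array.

Per-enzyme occurrences:
  WciII (CTTGGGGC, off=0): starts [65, 73, 89, 103, 127, 137, 174, 182, 190, 205, 213, 230] → cuts [65, 73, 89, 103, 127, 137, 174, 182, 190, 205, 213, 230]
  XjeI (CTTTCTA, off=0): starts [0, 13, 33, 42, 82, 111, 150, 198, 223] → cuts [0, 13, 33, 42, 82, 111, 150, 198, 223]

Pooled cuts: [0, 13, 33, 42, 65, 73, 82, 89, 103, 111, 127, 137, 150, 174, 182, 190, 198, 205, 213, 223, 230]

Fragments:
  0→13: 13 bp
  13→33: 20 bp
  33→42: 9 bp
  42→65: 23 bp
  65→73: 8 bp
  73→82: 9 bp
  82→89: 7 bp
  89→103: 14 bp
  103→111: 8 bp
  111→127: 16 bp
  127→137: 10 bp
  137→150: 13 bp
  150→174: 24 bp
  174→182: 8 bp
  182→190: 8 bp
  190→198: 8 bp
  198→205: 7 bp
  205→213: 8 bp
  213→223: 10 bp
  223→230: 7 bp
  230→0 (wrap): 237-230+0 = 7 bp

[7,7,7,7,8,8,8,8,8,8,9,9,10,10,13,13,14,16,20,23,24]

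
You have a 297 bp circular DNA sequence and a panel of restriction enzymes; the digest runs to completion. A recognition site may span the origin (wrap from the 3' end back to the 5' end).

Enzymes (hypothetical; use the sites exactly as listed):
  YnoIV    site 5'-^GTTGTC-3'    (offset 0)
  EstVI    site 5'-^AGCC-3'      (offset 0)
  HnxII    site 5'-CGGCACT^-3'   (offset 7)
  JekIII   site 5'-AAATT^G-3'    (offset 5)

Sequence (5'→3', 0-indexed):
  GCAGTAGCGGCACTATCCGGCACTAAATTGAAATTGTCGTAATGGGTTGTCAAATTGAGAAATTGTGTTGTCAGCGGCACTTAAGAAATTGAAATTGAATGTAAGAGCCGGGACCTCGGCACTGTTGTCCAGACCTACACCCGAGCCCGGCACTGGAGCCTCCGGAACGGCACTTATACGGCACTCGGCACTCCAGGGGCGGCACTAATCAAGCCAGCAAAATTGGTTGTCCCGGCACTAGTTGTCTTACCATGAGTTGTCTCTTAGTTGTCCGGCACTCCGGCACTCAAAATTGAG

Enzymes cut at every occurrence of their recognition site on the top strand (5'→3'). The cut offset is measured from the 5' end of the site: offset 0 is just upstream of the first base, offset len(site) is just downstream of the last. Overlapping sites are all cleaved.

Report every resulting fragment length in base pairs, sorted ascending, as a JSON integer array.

Per-enzyme occurrences:
  YnoIV (GTTGTC, off=0): starts [45, 66, 123, 225, 240, 255, 266] → cuts [45, 66, 123, 225, 240, 255, 266]
  EstVI (AGCC, off=0): starts [105, 143, 156, 211] → cuts [105, 143, 156, 211]
  HnxII (CGGCACT, off=7): starts [7, 17, 74, 116, 147, 167, 178, 185, 199, 232, 272, 280] → cuts [14, 24, 81, 123, 154, 174, 185, 192, 206, 239, 279, 287]
  JekIII (AAATTG, off=5): starts [24, 30, 51, 59, 85, 91, 219, 289] → cuts [29, 35, 56, 64, 90, 96, 224, 294]

Pooled cuts: [14, 24, 29, 35, 45, 56, 64, 66, 81, 90, 96, 105, 123, 143, 154, 156, 174, 185, 192, 206, 211, 224, 225, 239, 240, 255, 266, 279, 287, 294]

Fragment lengths:
  14→24: 10 bp
  24→29: 5 bp
  29→35: 6 bp
  35→45: 10 bp
  45→56: 11 bp
  56→64: 8 bp
  64→66: 2 bp
  66→81: 15 bp
  81→90: 9 bp
  90→96: 6 bp
  96→105: 9 bp
  105→123: 18 bp
  123→143: 20 bp
  143→154: 11 bp
  154→156: 2 bp
  156→174: 18 bp
  174→185: 11 bp
  185→192: 7 bp
  192→206: 14 bp
  206→211: 5 bp
  211→224: 13 bp
  224→225: 1 bp
  225→239: 14 bp
  239→240: 1 bp
  240→255: 15 bp
  255→266: 11 bp
  266→279: 13 bp
  279→287: 8 bp
  287→294: 7 bp
  294→14 (wrap): 297-294+14 = 17 bp

[1,1,2,2,5,5,6,6,7,7,8,8,9,9,10,10,11,11,11,11,13,13,14,14,15,15,17,18,18,20]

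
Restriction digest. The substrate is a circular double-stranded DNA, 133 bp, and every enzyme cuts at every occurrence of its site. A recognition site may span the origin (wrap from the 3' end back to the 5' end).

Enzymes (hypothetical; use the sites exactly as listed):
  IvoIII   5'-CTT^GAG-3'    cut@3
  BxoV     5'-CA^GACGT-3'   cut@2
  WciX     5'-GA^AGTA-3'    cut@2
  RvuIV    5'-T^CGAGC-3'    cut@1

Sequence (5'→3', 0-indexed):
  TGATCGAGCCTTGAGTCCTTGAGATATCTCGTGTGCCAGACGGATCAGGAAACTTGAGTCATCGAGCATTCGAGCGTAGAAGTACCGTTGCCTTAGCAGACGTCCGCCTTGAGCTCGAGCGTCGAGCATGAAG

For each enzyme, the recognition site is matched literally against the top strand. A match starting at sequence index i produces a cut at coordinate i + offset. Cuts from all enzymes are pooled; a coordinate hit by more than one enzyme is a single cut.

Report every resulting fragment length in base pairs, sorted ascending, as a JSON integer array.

Site scan:
  IvoIII CTTGAG/3: at [9, 17, 52, 107] ⇒ [12, 20, 55, 110]
  BxoV CAGACGT/2: at [96] ⇒ [98]
  WciX GAAGTA/2: at [78] ⇒ [80]
  RvuIV TCGAGC/1: at [3, 61, 69, 114, 121] ⇒ [4, 62, 70, 115, 122]

Pooled cuts: [4, 12, 20, 55, 62, 70, 80, 98, 110, 115, 122]

Fragment lengths:
  4→12: 8 bp
  12→20: 8 bp
  20→55: 35 bp
  55→62: 7 bp
  62→70: 8 bp
  70→80: 10 bp
  80→98: 18 bp
  98→110: 12 bp
  110→115: 5 bp
  115→122: 7 bp
  122→4 (wrap): 133-122+4 = 15 bp

[5,7,7,8,8,8,10,12,15,18,35]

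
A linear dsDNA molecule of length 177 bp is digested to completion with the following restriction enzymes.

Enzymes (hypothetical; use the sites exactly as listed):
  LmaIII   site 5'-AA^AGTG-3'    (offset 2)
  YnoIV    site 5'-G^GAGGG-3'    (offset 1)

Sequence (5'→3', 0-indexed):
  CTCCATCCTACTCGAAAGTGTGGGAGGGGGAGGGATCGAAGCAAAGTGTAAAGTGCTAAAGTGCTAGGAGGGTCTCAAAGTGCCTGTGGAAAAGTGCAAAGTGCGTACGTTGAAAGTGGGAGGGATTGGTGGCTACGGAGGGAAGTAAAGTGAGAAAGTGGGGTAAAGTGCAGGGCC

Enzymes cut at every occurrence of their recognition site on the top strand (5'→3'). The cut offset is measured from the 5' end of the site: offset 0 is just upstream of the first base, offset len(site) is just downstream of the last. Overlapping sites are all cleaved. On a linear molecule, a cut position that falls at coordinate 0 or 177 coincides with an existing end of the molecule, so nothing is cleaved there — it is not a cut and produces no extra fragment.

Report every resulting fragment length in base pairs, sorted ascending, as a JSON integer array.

[5,6,7,7,7,8,8,8,10,11,11,11,14,15,15,16,18]

Site scan:
  LmaIII (AAAGTG, off=2): starts [14, 42, 49, 57, 76, 90, 97, 112, 146, 154, 164] → cuts [16, 44, 51, 59, 78, 92, 99, 114, 148, 156, 166]
  YnoIV (GGAGGG, off=1): starts [22, 28, 66, 118, 136] → cuts [23, 29, 67, 119, 137]

All cut coordinates (distinct, sorted): [16, 23, 29, 44, 51, 59, 67, 78, 92, 99, 114, 119, 137, 148, 156, 166]

Fragment lengths:
  [0,16): 16 bp
  [16,23): 7 bp
  [23,29): 6 bp
  [29,44): 15 bp
  [44,51): 7 bp
  [51,59): 8 bp
  [59,67): 8 bp
  [67,78): 11 bp
  [78,92): 14 bp
  [92,99): 7 bp
  [99,114): 15 bp
  [114,119): 5 bp
  [119,137): 18 bp
  [137,148): 11 bp
  [148,156): 8 bp
  [156,166): 10 bp
  [166,177): 11 bp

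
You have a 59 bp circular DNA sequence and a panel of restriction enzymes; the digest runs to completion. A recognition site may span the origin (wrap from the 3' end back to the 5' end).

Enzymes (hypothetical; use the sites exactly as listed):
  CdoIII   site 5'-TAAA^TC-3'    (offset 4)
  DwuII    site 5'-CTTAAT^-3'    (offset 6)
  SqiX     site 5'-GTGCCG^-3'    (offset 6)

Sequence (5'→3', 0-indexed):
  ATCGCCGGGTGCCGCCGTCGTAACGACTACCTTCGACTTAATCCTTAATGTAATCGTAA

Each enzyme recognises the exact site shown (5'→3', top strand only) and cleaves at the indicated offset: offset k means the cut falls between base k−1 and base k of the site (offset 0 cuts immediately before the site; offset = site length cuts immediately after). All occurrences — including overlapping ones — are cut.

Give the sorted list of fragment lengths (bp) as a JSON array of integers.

[7,11,13,28]

Site scan:
  CdoIII TAAATC/4: at [56] ⇒ [1]
  DwuII CTTAAT/6: at [36, 43] ⇒ [42, 49]
  SqiX GTGCCG/6: at [8] ⇒ [14]

Pooled cuts: [1, 14, 42, 49]

Fragments:
  1→14: 13 bp
  14→42: 28 bp
  42→49: 7 bp
  49→1 (wrap): 59-49+1 = 11 bp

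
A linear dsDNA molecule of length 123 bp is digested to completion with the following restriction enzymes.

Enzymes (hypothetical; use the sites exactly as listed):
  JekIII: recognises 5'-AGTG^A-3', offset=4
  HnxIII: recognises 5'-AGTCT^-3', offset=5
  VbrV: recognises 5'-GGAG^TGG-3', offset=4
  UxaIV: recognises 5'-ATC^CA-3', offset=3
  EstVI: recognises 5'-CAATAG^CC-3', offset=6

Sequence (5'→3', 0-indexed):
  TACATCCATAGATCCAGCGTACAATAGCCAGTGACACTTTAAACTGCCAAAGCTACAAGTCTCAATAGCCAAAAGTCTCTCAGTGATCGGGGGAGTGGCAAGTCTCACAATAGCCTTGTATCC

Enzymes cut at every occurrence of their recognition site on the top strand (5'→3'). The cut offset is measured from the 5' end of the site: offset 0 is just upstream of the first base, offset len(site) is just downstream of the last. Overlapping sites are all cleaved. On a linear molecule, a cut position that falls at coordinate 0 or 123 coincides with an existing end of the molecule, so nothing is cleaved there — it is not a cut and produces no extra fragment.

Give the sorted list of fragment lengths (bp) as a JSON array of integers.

Site scan:
  JekIII AGTGA/4: at [29, 81] ⇒ [33, 85]
  HnxIII AGTCT/5: at [57, 73, 100] ⇒ [62, 78, 105]
  VbrV GGAGTGG/4: at [91] ⇒ [95]
  UxaIV ATCCA/3: at [3, 11] ⇒ [6, 14]
  EstVI CAATAGCC/6: at [21, 62, 107] ⇒ [27, 68, 113]

All cut coordinates (distinct, sorted): [6, 14, 27, 33, 62, 68, 78, 85, 95, 105, 113]

Fragments:
  [0,6): 6 bp
  [6,14): 8 bp
  [14,27): 13 bp
  [27,33): 6 bp
  [33,62): 29 bp
  [62,68): 6 bp
  [68,78): 10 bp
  [78,85): 7 bp
  [85,95): 10 bp
  [95,105): 10 bp
  [105,113): 8 bp
  [113,123): 10 bp

[6,6,6,7,8,8,10,10,10,10,13,29]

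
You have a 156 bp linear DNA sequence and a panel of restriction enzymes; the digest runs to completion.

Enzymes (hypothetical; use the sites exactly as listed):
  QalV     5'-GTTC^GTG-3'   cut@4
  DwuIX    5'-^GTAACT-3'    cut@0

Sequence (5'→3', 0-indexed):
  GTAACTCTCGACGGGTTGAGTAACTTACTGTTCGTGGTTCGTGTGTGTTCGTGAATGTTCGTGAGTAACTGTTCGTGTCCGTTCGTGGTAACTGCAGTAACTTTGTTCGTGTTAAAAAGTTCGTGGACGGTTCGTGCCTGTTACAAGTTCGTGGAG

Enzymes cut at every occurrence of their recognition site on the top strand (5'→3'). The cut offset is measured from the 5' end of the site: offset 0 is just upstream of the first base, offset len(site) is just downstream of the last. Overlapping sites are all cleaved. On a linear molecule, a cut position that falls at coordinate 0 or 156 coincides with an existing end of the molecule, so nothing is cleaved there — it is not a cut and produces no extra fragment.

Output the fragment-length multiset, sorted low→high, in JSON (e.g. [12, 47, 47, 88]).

Per-enzyme occurrences:
  QalV (GTTCGTG, off=4): starts [29, 36, 46, 56, 70, 80, 104, 118, 129, 146] → cuts [33, 40, 50, 60, 74, 84, 108, 122, 133, 150]
  DwuIX (GTAACT, off=0): starts [0, 19, 64, 87, 96] → cuts [19, 64, 87, 96] (position 0 is a terminus of the linear molecule — no cut)

All cut coordinates (distinct, sorted): [19, 33, 40, 50, 60, 64, 74, 84, 87, 96, 108, 122, 133, 150]

Fragments:
  [0,19): 19 bp
  [19,33): 14 bp
  [33,40): 7 bp
  [40,50): 10 bp
  [50,60): 10 bp
  [60,64): 4 bp
  [64,74): 10 bp
  [74,84): 10 bp
  [84,87): 3 bp
  [87,96): 9 bp
  [96,108): 12 bp
  [108,122): 14 bp
  [122,133): 11 bp
  [133,150): 17 bp
  [150,156): 6 bp

[3,4,6,7,9,10,10,10,10,11,12,14,14,17,19]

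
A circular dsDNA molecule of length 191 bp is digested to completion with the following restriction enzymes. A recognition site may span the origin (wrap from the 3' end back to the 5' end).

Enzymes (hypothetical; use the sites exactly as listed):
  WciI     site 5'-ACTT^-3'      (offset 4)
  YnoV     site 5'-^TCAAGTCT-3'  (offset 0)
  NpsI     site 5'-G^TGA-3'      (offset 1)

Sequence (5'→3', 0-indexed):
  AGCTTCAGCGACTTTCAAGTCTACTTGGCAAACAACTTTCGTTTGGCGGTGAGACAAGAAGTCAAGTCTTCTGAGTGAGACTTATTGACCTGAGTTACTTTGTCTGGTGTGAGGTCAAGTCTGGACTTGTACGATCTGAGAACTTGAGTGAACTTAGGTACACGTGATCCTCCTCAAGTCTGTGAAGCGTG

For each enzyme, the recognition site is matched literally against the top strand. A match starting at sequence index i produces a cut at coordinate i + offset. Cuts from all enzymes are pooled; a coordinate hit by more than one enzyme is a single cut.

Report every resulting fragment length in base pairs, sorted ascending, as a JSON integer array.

[3,5,7,7,8,9,9,9,9,11,12,12,12,14,14,16,17,17]

Site scan:
  WciI ACTT/4: at [10, 22, 34, 79, 96, 124, 141, 151] ⇒ [14, 26, 38, 83, 100, 128, 145, 155]
  YnoV TCAAGTCT/0: at [14, 61, 114, 173] ⇒ [14, 61, 114, 173]
  NpsI GTGA/1: at [48, 74, 108, 147, 163, 181, 188] ⇒ [49, 75, 109, 148, 164, 182, 189]

Pooled cuts: [14, 26, 38, 49, 61, 75, 83, 100, 109, 114, 128, 145, 148, 155, 164, 173, 182, 189]

Fragment lengths:
  14→26: 12 bp
  26→38: 12 bp
  38→49: 11 bp
  49→61: 12 bp
  61→75: 14 bp
  75→83: 8 bp
  83→100: 17 bp
  100→109: 9 bp
  109→114: 5 bp
  114→128: 14 bp
  128→145: 17 bp
  145→148: 3 bp
  148→155: 7 bp
  155→164: 9 bp
  164→173: 9 bp
  173→182: 9 bp
  182→189: 7 bp
  189→14 (wrap): 191-189+14 = 16 bp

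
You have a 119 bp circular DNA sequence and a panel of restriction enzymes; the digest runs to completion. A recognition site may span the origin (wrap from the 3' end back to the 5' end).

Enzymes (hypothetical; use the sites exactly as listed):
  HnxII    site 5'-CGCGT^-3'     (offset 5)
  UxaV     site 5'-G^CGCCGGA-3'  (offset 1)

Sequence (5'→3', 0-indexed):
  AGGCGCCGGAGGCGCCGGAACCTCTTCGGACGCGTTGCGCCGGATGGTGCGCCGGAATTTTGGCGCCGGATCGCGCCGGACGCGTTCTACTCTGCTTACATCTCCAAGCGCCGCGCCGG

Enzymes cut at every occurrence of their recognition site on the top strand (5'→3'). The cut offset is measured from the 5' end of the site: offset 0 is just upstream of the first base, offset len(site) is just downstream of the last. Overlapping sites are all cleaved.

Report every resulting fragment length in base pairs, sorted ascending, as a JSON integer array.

Scan for sites:
  HnxII (CGCGT, off=5): starts [30, 80] → cuts [35, 85]
  UxaV (GCGCCGGA, off=1): starts [2, 11, 36, 48, 62, 72, 112] → cuts [3, 12, 37, 49, 63, 73, 113]

Pooled cuts: [3, 12, 35, 37, 49, 63, 73, 85, 113]

Fragments:
  3→12: 9 bp
  12→35: 23 bp
  35→37: 2 bp
  37→49: 12 bp
  49→63: 14 bp
  63→73: 10 bp
  73→85: 12 bp
  85→113: 28 bp
  113→3 (wrap): 119-113+3 = 9 bp

[2,9,9,10,12,12,14,23,28]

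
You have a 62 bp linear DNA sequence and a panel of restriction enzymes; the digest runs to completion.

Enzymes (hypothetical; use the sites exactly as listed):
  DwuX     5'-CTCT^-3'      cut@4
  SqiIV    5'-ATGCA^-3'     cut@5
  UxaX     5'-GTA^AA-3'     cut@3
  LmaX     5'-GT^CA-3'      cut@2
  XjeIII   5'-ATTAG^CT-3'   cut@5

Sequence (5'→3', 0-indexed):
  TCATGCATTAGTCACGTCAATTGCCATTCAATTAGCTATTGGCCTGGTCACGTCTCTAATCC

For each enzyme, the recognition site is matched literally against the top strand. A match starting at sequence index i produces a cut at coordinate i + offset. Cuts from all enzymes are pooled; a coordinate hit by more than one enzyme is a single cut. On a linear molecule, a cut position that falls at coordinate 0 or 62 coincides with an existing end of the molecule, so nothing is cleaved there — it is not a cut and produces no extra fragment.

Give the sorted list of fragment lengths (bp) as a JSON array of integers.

[5,5,5,7,9,13,18]

Site scan:
  DwuX (CTCT, off=4): starts [53] → cuts [57]
  SqiIV (ATGCA, off=5): starts [2] → cuts [7]
  UxaX (GTAAA, off=3): no sites
  LmaX (GTCA, off=2): starts [10, 15, 46] → cuts [12, 17, 48]
  XjeIII (ATTAGCT, off=5): starts [30] → cuts [35]

All cut coordinates (distinct, sorted): [7, 12, 17, 35, 48, 57]

Fragment lengths:
  [0,7): 7 bp
  [7,12): 5 bp
  [12,17): 5 bp
  [17,35): 18 bp
  [35,48): 13 bp
  [48,57): 9 bp
  [57,62): 5 bp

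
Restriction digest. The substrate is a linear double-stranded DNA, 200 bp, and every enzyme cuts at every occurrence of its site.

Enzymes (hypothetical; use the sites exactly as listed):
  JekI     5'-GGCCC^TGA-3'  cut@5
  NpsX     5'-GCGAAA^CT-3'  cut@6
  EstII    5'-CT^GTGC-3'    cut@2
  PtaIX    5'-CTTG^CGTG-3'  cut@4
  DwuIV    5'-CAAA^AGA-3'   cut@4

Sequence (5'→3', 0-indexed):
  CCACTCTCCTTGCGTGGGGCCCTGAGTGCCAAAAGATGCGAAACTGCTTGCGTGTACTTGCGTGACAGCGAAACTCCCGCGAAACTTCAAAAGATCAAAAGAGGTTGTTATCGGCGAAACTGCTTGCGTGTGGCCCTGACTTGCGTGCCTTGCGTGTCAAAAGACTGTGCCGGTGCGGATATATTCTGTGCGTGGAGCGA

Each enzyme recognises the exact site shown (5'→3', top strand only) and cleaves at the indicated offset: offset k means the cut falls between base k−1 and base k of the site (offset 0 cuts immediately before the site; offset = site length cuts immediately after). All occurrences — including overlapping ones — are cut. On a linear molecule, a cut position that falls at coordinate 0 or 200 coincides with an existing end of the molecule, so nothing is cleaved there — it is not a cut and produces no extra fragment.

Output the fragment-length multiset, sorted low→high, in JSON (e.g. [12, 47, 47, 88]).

[5,7,7,7,7,8,9,9,10,10,10,10,11,11,12,13,13,20,21]

Site scan:
  JekI (GGCCCTGA, off=5): starts [17, 131] → cuts [22, 136]
  NpsX (GCGAAACT, off=6): starts [37, 67, 78, 113] → cuts [43, 73, 84, 119]
  EstII (CTGTGC, off=2): starts [164, 185] → cuts [166, 187]
  PtaIX (CTTGCGTG, off=4): starts [8, 46, 56, 122, 139, 148] → cuts [12, 50, 60, 126, 143, 152]
  DwuIV (CAAAAGA, off=4): starts [29, 87, 95, 157] → cuts [33, 91, 99, 161]

All cut coordinates (distinct, sorted): [12, 22, 33, 43, 50, 60, 73, 84, 91, 99, 119, 126, 136, 143, 152, 161, 166, 187]

Fragments:
  [0,12): 12 bp
  [12,22): 10 bp
  [22,33): 11 bp
  [33,43): 10 bp
  [43,50): 7 bp
  [50,60): 10 bp
  [60,73): 13 bp
  [73,84): 11 bp
  [84,91): 7 bp
  [91,99): 8 bp
  [99,119): 20 bp
  [119,126): 7 bp
  [126,136): 10 bp
  [136,143): 7 bp
  [143,152): 9 bp
  [152,161): 9 bp
  [161,166): 5 bp
  [166,187): 21 bp
  [187,200): 13 bp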